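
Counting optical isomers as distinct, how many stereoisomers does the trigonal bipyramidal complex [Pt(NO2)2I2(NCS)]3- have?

6

In a trigonal bipyramid the two axial positions differ from the three equatorial ones.
Systematic enumeration (placing each ligand type in turn and discarding arrangements equivalent by rotation or reflection) gives 5 geometric isomers.
One of these lacks any improper symmetry element and so occurs as an enantiomeric pair, giving 5 + 1 = 6 stereoisomers in total.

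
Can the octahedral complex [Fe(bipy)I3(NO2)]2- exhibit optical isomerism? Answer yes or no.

no

The six octahedral sites form three mutually perpendicular trans pairs.
Each bipy is bidentate and must span two cis positions.
The distinct arrangements are (2 in all): I mer; I fac.
Each arrangement has an internal mirror plane or centre of symmetry, so none is chiral.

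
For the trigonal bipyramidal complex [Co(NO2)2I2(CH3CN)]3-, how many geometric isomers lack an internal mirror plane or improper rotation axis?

1

In a trigonal bipyramid the two axial positions differ from the three equatorial ones.
Placing the ligands in turn and identifying arrangements related by rotation or reflection leaves 5 distinct geometric isomers.
One of these lacks any improper symmetry element and so occurs as an enantiomeric pair, giving 5 + 1 = 6 stereoisomers in total.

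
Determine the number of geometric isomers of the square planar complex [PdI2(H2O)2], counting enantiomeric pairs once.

2

A square has two trans pairs of vertices; adjacent vertices are cis.
The distinct arrangements are (2 in all): I cis; I trans.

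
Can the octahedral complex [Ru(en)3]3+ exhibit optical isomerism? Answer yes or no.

yes

The six octahedral sites form three mutually perpendicular trans pairs.
Each en is bidentate and must span two cis positions.
Only one geometric arrangement is possible; it has no improper symmetry element, so it exists as a pair of enantiomers (2 stereoisomers).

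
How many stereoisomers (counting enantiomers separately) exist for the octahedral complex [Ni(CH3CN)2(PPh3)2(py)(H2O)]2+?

8

In an octahedral complex each vertex has one trans partner and four cis neighbours.
The distinct arrangements are (6 in all): CH3CN trans, PPh3 cis; CH3CN trans, PPh3 trans; CH3CN cis, PPh3 cis (3 arrangements, 2 chiral); CH3CN cis, PPh3 trans.
Of these, 2 lack any improper symmetry element and so occur as enantiomeric pairs, giving 6 + 2 = 8 stereoisomers in total.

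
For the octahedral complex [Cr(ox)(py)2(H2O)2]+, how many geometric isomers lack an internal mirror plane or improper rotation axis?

An octahedron has six vertices in three trans pairs; every non-trans pair is cis.
Each ox is bidentate and must span two cis positions.
There are 3 geometric isomers: py cis, H2O trans; py trans, H2O cis; py cis, H2O cis (chiral).
One of these lacks any improper symmetry element and so occurs as an enantiomeric pair, giving 3 + 1 = 4 stereoisomers in total.

1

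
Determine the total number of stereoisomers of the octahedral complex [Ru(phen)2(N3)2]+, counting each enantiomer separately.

3

The six octahedral sites form three mutually perpendicular trans pairs.
Each phen is bidentate and must span two cis positions.
Working through the distinct placements yields 2 geometric isomers: N3 trans; N3 cis (chiral).
One of these lacks any improper symmetry element and so occurs as an enantiomeric pair, giving 2 + 1 = 3 stereoisomers in total.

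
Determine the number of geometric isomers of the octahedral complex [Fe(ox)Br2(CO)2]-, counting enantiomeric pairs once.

An octahedron has six vertices in three trans pairs; every non-trans pair is cis.
Each ox is bidentate and must span two cis positions.
The distinct arrangements are (3 in all): Br trans, CO cis; Br cis, CO cis (chiral); Br cis, CO trans.

3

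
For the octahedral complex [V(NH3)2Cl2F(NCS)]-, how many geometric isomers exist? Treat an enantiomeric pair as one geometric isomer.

6

Systematic placement gives 6 geometric isomers: NH3 trans, Cl trans; NH3 cis, Cl trans; NH3 trans, Cl cis; NH3 cis, Cl cis (3 arrangements, 2 chiral).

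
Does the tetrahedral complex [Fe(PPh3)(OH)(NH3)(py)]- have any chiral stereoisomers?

yes

All four vertices of a tetrahedron are equivalent and mutually adjacent, so cis/trans isomerism cannot arise.
Only one geometric arrangement is possible; it has no improper symmetry element, so it exists as a pair of enantiomers (2 stereoisomers).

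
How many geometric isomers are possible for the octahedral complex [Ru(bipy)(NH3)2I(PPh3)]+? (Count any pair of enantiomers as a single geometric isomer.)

Each bipy is bidentate and must span two cis positions.
The distinct arrangements are (4 in all): NH3 cis (3 arrangements, 2 chiral); NH3 trans.

4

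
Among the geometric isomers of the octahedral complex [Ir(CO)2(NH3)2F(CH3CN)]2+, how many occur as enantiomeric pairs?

2

An octahedron has six vertices in three trans pairs; every non-trans pair is cis.
There are 6 geometric isomers: CO cis, NH3 trans; CO cis, NH3 cis (3 arrangements, 2 chiral); CO trans, NH3 trans; CO trans, NH3 cis.
Of these, 2 lack any improper symmetry element and so occur as enantiomeric pairs, giving 6 + 2 = 8 stereoisomers in total.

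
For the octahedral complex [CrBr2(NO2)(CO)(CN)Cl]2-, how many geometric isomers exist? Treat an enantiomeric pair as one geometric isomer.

An octahedron has six vertices in three trans pairs; every non-trans pair is cis.
Systematic enumeration (placing each ligand type in turn and discarding arrangements equivalent by rotation or reflection) gives 9 geometric isomers.

9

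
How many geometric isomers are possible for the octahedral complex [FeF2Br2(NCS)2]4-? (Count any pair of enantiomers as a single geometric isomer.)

5

The six octahedral sites form three mutually perpendicular trans pairs.
Systematic placement gives 5 geometric isomers: F trans, Br trans, NCS trans; F cis, Br trans, NCS cis; F cis, Br cis, NCS trans; F cis, Br cis, NCS cis (chiral); F trans, Br cis, NCS cis.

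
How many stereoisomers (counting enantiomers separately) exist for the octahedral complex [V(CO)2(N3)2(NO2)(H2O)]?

8

An octahedron has six vertices in three trans pairs; every non-trans pair is cis.
There are 6 geometric isomers: CO trans, N3 cis; CO trans, N3 trans; CO cis, N3 cis (3 arrangements, 2 chiral); CO cis, N3 trans.
Of these, 2 lack any improper symmetry element and so occur as enantiomeric pairs, giving 6 + 2 = 8 stereoisomers in total.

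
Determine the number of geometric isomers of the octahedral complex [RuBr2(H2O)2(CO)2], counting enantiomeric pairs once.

5

In an octahedral complex each vertex has one trans partner and four cis neighbours.
Systematic placement gives 5 geometric isomers: Br trans, H2O trans, CO trans; Br trans, H2O cis, CO cis; Br cis, H2O trans, CO cis; Br cis, H2O cis, CO cis (chiral); Br cis, H2O cis, CO trans.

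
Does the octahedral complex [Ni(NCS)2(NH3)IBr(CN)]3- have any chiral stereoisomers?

An octahedron has six vertices in three trans pairs; every non-trans pair is cis.
Exhaustive case analysis gives 9 geometric isomers.
Of these, 6 lack any improper symmetry element and so occur as enantiomeric pairs, giving 9 + 6 = 15 stereoisomers in total.

yes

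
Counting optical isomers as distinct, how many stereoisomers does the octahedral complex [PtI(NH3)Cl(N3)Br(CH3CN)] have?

The six octahedral sites form three mutually perpendicular trans pairs.
Exhaustive case analysis gives 15 geometric isomers.
Of these, 15 lack any improper symmetry element and so occur as enantiomeric pairs, giving 15 + 15 = 30 stereoisomers in total.

30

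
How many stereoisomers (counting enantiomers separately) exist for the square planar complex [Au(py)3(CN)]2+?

In a square planar complex each vertex has one trans partner and two cis neighbours.
Only one geometric arrangement is possible.

1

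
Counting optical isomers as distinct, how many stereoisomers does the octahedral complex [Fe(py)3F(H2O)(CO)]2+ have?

5

In an octahedral complex each vertex has one trans partner and four cis neighbours.
Systematic placement gives 4 geometric isomers: py mer (3 arrangements); py fac (chiral).
One of these lacks any improper symmetry element and so occurs as an enantiomeric pair, giving 4 + 1 = 5 stereoisomers in total.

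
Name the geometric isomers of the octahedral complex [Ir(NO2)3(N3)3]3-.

An octahedron has six vertices in three trans pairs; every non-trans pair is cis.
Systematic placement gives 2 geometric isomers: NO2 mer; NO2 fac.

fac and mer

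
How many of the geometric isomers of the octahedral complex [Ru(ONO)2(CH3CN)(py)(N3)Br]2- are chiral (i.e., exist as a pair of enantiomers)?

Placing the ligands in turn and identifying arrangements related by rotation or reflection leaves 9 distinct geometric isomers.
Of these, 6 lack any improper symmetry element and so occur as enantiomeric pairs, giving 9 + 6 = 15 stereoisomers in total.

6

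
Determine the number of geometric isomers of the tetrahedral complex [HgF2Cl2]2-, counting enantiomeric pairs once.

All four vertices of a tetrahedron are equivalent and mutually adjacent, so cis/trans isomerism cannot arise.
Only one geometric arrangement is possible.

1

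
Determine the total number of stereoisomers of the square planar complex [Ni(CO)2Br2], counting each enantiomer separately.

Working through the distinct placements yields 2 geometric isomers: CO cis; CO trans.
Each arrangement has an internal mirror plane or centre of symmetry, so none is chiral.

2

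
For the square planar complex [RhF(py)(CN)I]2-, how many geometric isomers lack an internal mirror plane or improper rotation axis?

0

In a square planar complex each vertex has one trans partner and two cis neighbours.
Systematic placement gives 3 geometric isomers: (CN/I trans, F/py trans); (CN/py trans, F/I trans); (CN/F trans, I/py trans).
Each arrangement has an internal mirror plane or centre of symmetry, so none is chiral.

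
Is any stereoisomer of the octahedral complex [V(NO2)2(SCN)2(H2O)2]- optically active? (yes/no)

yes

The distinct arrangements are (5 in all): NO2 trans, SCN trans, H2O trans; NO2 cis, SCN cis, H2O trans; NO2 cis, SCN trans, H2O cis; NO2 cis, SCN cis, H2O cis (chiral); NO2 trans, SCN cis, H2O cis.
One of these lacks any improper symmetry element and so occurs as an enantiomeric pair, giving 5 + 1 = 6 stereoisomers in total.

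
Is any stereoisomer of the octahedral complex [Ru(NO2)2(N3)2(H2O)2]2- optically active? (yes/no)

yes

Systematic placement gives 5 geometric isomers: NO2 trans, N3 trans, H2O trans; NO2 cis, N3 cis, H2O trans; NO2 trans, N3 cis, H2O cis; NO2 cis, N3 cis, H2O cis (chiral); NO2 cis, N3 trans, H2O cis.
One of these lacks any improper symmetry element and so occurs as an enantiomeric pair, giving 5 + 1 = 6 stereoisomers in total.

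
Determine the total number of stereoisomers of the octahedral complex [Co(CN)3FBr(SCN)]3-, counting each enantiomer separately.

5

The six octahedral sites form three mutually perpendicular trans pairs.
Systematic placement gives 4 geometric isomers: CN mer (3 arrangements); CN fac (chiral).
One of these lacks any improper symmetry element and so occurs as an enantiomeric pair, giving 4 + 1 = 5 stereoisomers in total.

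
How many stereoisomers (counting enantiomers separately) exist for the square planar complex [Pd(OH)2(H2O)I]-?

2

There are 2 geometric isomers: OH cis; OH trans.
Each arrangement has an internal mirror plane or centre of symmetry, so none is chiral.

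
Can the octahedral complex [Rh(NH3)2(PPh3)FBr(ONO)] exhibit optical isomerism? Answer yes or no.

yes

In an octahedral complex each vertex has one trans partner and four cis neighbours.
Placing the ligands in turn and identifying arrangements related by rotation or reflection leaves 9 distinct geometric isomers.
Of these, 6 lack any improper symmetry element and so occur as enantiomeric pairs, giving 9 + 6 = 15 stereoisomers in total.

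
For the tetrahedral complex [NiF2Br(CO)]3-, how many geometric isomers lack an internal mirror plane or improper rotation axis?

All four vertices of a tetrahedron are equivalent and mutually adjacent, so cis/trans isomerism cannot arise.
Only one geometric arrangement is possible.

0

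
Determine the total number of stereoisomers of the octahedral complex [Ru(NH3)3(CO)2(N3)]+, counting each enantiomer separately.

3

An octahedron has six vertices in three trans pairs; every non-trans pair is cis.
Systematic placement gives 3 geometric isomers: NH3 mer, CO trans; NH3 mer, CO cis; NH3 fac, CO cis.
Each arrangement has an internal mirror plane or centre of symmetry, so none is chiral.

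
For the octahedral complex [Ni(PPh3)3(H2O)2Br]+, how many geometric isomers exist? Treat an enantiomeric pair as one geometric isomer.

3

There are 3 geometric isomers: PPh3 mer, H2O cis; PPh3 mer, H2O trans; PPh3 fac, H2O cis.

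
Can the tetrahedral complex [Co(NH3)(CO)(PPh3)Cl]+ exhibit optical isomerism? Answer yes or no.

yes

In a tetrahedral complex all four positions are equivalent and every pair of ligands is adjacent — there is no cis/trans distinction.
Only one geometric arrangement is possible; it has no improper symmetry element, so it exists as a pair of enantiomers (2 stereoisomers).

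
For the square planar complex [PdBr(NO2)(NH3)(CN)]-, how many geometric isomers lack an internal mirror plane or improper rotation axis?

In a square planar complex each vertex has one trans partner and two cis neighbours.
There are 3 geometric isomers: (Br/NH3 trans, CN/NO2 trans); (Br/NO2 trans, CN/NH3 trans); (Br/CN trans, NH3/NO2 trans).
Each arrangement has an internal mirror plane or centre of symmetry, so none is chiral.

0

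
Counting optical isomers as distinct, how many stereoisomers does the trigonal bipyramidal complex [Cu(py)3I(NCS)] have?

4

In a trigonal bipyramid the two axial positions differ from the three equatorial ones.
The distinct arrangements are (4 in all): I axial, NCS axial; I axial, NCS equatorial; I equatorial, NCS axial; I equatorial, NCS equatorial.
Each arrangement has an internal mirror plane or centre of symmetry, so none is chiral.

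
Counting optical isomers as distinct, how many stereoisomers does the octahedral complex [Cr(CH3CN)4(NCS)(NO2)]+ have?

2

In an octahedral complex each vertex has one trans partner and four cis neighbours.
The distinct arrangements are (2 in all): NCS and NO2 mutually trans; NCS and NO2 mutually cis.
Each arrangement has an internal mirror plane or centre of symmetry, so none is chiral.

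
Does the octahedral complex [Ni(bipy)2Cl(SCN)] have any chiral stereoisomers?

yes

In an octahedral complex each vertex has one trans partner and four cis neighbours.
Each bipy is bidentate and must span two cis positions.
There are 2 geometric isomers: Cl and SCN mutually trans; Cl and SCN mutually cis (chiral).
One of these lacks any improper symmetry element and so occurs as an enantiomeric pair, giving 2 + 1 = 3 stereoisomers in total.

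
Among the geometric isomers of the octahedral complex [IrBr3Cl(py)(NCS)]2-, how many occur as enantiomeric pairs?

In an octahedral complex each vertex has one trans partner and four cis neighbours.
Working through the distinct placements yields 4 geometric isomers: Br mer (3 arrangements); Br fac (chiral).
One of these lacks any improper symmetry element and so occurs as an enantiomeric pair, giving 4 + 1 = 5 stereoisomers in total.

1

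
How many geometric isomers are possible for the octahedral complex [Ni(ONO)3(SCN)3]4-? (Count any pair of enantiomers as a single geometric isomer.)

2

An octahedron has six vertices in three trans pairs; every non-trans pair is cis.
Working through the distinct placements yields 2 geometric isomers: ONO mer; ONO fac.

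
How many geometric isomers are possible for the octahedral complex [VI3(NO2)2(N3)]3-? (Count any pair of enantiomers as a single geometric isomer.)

3

The six octahedral sites form three mutually perpendicular trans pairs.
Working through the distinct placements yields 3 geometric isomers: I mer, NO2 trans; I mer, NO2 cis; I fac, NO2 cis.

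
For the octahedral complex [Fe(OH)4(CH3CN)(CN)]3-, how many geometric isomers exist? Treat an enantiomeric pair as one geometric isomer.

Systematic placement gives 2 geometric isomers: CH3CN and CN mutually trans; CH3CN and CN mutually cis.

2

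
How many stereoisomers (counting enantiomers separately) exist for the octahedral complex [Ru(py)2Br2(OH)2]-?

The six octahedral sites form three mutually perpendicular trans pairs.
There are 5 geometric isomers: py trans, Br trans, OH trans; py cis, Br trans, OH cis; py trans, Br cis, OH cis; py cis, Br cis, OH cis (chiral); py cis, Br cis, OH trans.
One of these lacks any improper symmetry element and so occurs as an enantiomeric pair, giving 5 + 1 = 6 stereoisomers in total.

6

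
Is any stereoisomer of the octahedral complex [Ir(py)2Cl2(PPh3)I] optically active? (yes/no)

There are 6 geometric isomers: py trans, Cl trans; py cis, Cl trans; py trans, Cl cis; py cis, Cl cis (3 arrangements, 2 chiral).
Of these, 2 lack any improper symmetry element and so occur as enantiomeric pairs, giving 6 + 2 = 8 stereoisomers in total.

yes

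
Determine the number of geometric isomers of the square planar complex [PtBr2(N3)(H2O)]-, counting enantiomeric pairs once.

A square has two trans pairs of vertices; adjacent vertices are cis.
Working through the distinct placements yields 2 geometric isomers: Br cis; Br trans.

2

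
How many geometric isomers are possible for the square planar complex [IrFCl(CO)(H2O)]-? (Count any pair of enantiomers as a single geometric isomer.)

3

In a square planar complex each vertex has one trans partner and two cis neighbours.
Systematic placement gives 3 geometric isomers: (CO/F trans, Cl/H2O trans); (CO/H2O trans, Cl/F trans); (CO/Cl trans, F/H2O trans).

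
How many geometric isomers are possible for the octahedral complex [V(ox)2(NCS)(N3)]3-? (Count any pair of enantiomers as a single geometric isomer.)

In an octahedral complex each vertex has one trans partner and four cis neighbours.
Each ox is bidentate and must span two cis positions.
Working through the distinct placements yields 2 geometric isomers: NCS and N3 mutually trans; NCS and N3 mutually cis (chiral).

2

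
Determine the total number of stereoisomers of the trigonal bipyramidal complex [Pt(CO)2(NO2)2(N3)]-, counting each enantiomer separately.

A trigonal bipyramid has two axial and three equatorial sites, which are chemically inequivalent.
Placing the ligands in turn and identifying arrangements related by rotation or reflection leaves 5 distinct geometric isomers.
One of these lacks any improper symmetry element and so occurs as an enantiomeric pair, giving 5 + 1 = 6 stereoisomers in total.

6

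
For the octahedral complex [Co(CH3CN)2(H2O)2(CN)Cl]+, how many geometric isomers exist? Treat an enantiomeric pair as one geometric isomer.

6

In an octahedral complex each vertex has one trans partner and four cis neighbours.
There are 6 geometric isomers: CH3CN trans, H2O trans; CH3CN trans, H2O cis; CH3CN cis, H2O trans; CH3CN cis, H2O cis (3 arrangements, 2 chiral).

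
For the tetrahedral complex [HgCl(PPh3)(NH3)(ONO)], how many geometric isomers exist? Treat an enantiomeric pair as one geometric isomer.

1

All four vertices of a tetrahedron are equivalent and mutually adjacent, so cis/trans isomerism cannot arise.
Only one geometric arrangement is possible; it has no improper symmetry element, so it exists as a pair of enantiomers (2 stereoisomers).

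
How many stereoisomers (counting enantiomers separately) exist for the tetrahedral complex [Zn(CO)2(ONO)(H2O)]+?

In a tetrahedral complex all four positions are equivalent and every pair of ligands is adjacent — there is no cis/trans distinction.
Only one geometric arrangement is possible.

1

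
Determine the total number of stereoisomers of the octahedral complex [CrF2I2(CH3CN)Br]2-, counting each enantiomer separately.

There are 6 geometric isomers: F trans, I trans; F cis, I cis (3 arrangements, 2 chiral); F cis, I trans; F trans, I cis.
Of these, 2 lack any improper symmetry element and so occur as enantiomeric pairs, giving 6 + 2 = 8 stereoisomers in total.

8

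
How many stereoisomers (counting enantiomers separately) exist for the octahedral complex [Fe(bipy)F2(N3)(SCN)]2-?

6

An octahedron has six vertices in three trans pairs; every non-trans pair is cis.
Each bipy is bidentate and must span two cis positions.
Systematic placement gives 4 geometric isomers: F trans; F cis (3 arrangements, 2 chiral).
Of these, 2 lack any improper symmetry element and so occur as enantiomeric pairs, giving 4 + 2 = 6 stereoisomers in total.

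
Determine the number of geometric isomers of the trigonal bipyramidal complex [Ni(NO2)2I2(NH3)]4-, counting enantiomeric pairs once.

In a trigonal bipyramid the two axial positions differ from the three equatorial ones.
Systematic enumeration (placing each ligand type in turn and discarding arrangements equivalent by rotation or reflection) gives 5 geometric isomers.

5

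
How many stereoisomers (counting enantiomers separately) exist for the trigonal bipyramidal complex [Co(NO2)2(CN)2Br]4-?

In a trigonal bipyramid the two axial positions differ from the three equatorial ones.
Exhaustive case analysis gives 5 geometric isomers.
One of these lacks any improper symmetry element and so occurs as an enantiomeric pair, giving 5 + 1 = 6 stereoisomers in total.

6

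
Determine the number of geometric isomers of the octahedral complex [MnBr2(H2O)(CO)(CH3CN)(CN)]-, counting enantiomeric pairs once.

In an octahedral complex each vertex has one trans partner and four cis neighbours.
Placing the ligands in turn and identifying arrangements related by rotation or reflection leaves 9 distinct geometric isomers.

9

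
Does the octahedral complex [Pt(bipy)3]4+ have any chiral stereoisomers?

Each bipy is bidentate and must span two cis positions.
Only one geometric arrangement is possible; it has no improper symmetry element, so it exists as a pair of enantiomers (2 stereoisomers).

yes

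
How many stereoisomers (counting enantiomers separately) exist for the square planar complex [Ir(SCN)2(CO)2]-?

2

In a square planar complex each vertex has one trans partner and two cis neighbours.
Working through the distinct placements yields 2 geometric isomers: SCN cis; SCN trans.
Each arrangement has an internal mirror plane or centre of symmetry, so none is chiral.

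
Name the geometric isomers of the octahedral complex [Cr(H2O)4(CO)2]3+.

The six octahedral sites form three mutually perpendicular trans pairs.
Working through the distinct placements yields 2 geometric isomers: CO trans; CO cis.

cis and trans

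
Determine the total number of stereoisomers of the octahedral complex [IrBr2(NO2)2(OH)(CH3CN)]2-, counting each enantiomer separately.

In an octahedral complex each vertex has one trans partner and four cis neighbours.
There are 6 geometric isomers: Br trans, NO2 cis; Br trans, NO2 trans; Br cis, NO2 cis (3 arrangements, 2 chiral); Br cis, NO2 trans.
Of these, 2 lack any improper symmetry element and so occur as enantiomeric pairs, giving 6 + 2 = 8 stereoisomers in total.

8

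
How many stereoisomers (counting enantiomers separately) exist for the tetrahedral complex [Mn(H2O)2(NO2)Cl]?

1

In a tetrahedral complex all four positions are equivalent and every pair of ligands is adjacent — there is no cis/trans distinction.
Only one geometric arrangement is possible.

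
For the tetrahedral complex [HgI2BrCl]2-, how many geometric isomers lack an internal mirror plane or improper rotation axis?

All four vertices of a tetrahedron are equivalent and mutually adjacent, so cis/trans isomerism cannot arise.
Only one geometric arrangement is possible.

0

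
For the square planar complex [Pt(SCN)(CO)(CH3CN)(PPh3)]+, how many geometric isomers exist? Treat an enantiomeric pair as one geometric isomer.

3

In a square planar complex each vertex has one trans partner and two cis neighbours.
Systematic placement gives 3 geometric isomers: (CH3CN/PPh3 trans, CO/SCN trans); (CH3CN/SCN trans, CO/PPh3 trans); (CH3CN/CO trans, PPh3/SCN trans).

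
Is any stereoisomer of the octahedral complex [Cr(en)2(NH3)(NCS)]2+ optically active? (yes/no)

yes

Each en is bidentate and must span two cis positions.
Systematic placement gives 2 geometric isomers: NH3 and NCS mutually trans; NH3 and NCS mutually cis (chiral).
One of these lacks any improper symmetry element and so occurs as an enantiomeric pair, giving 2 + 1 = 3 stereoisomers in total.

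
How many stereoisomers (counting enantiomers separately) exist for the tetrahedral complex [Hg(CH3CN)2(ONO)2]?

1

In a tetrahedral complex all four positions are equivalent and every pair of ligands is adjacent — there is no cis/trans distinction.
Only one geometric arrangement is possible.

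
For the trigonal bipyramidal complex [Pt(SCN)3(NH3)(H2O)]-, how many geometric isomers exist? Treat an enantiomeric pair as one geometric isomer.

4

A trigonal bipyramid has two axial and three equatorial sites, which are chemically inequivalent.
Working through the distinct placements yields 4 geometric isomers: NH3 axial, H2O axial; NH3 equatorial, H2O axial; NH3 axial, H2O equatorial; NH3 equatorial, H2O equatorial.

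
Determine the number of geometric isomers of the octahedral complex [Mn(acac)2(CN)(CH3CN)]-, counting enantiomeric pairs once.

2

In an octahedral complex each vertex has one trans partner and four cis neighbours.
Each acac is bidentate and must span two cis positions.
Systematic placement gives 2 geometric isomers: CN and CH3CN mutually trans; CN and CH3CN mutually cis (chiral).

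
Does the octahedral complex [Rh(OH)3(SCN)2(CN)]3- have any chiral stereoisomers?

There are 3 geometric isomers: OH mer, SCN trans; OH fac, SCN cis; OH mer, SCN cis.
Each arrangement has an internal mirror plane or centre of symmetry, so none is chiral.

no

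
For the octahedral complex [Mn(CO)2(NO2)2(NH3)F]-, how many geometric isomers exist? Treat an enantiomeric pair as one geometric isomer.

6

There are 6 geometric isomers: CO trans, NO2 trans; CO trans, NO2 cis; CO cis, NO2 trans; CO cis, NO2 cis (3 arrangements, 2 chiral).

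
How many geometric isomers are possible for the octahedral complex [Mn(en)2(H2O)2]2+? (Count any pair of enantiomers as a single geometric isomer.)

Each en is bidentate and must span two cis positions.
Systematic placement gives 2 geometric isomers: H2O trans; H2O cis (chiral).

2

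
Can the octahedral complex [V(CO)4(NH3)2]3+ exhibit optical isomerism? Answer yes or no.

no

The distinct arrangements are (2 in all): NH3 trans; NH3 cis.
Each arrangement has an internal mirror plane or centre of symmetry, so none is chiral.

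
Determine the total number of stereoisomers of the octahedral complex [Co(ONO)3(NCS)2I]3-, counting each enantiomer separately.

3

The six octahedral sites form three mutually perpendicular trans pairs.
The distinct arrangements are (3 in all): ONO mer, NCS cis; ONO mer, NCS trans; ONO fac, NCS cis.
Each arrangement has an internal mirror plane or centre of symmetry, so none is chiral.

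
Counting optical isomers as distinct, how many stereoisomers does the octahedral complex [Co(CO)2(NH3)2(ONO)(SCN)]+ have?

8

In an octahedral complex each vertex has one trans partner and four cis neighbours.
Systematic placement gives 6 geometric isomers: CO trans, NH3 trans; CO trans, NH3 cis; CO cis, NH3 cis (3 arrangements, 2 chiral); CO cis, NH3 trans.
Of these, 2 lack any improper symmetry element and so occur as enantiomeric pairs, giving 6 + 2 = 8 stereoisomers in total.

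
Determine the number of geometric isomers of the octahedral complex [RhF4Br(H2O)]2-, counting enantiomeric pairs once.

An octahedron has six vertices in three trans pairs; every non-trans pair is cis.
The distinct arrangements are (2 in all): Br and H2O mutually cis; Br and H2O mutually trans.

2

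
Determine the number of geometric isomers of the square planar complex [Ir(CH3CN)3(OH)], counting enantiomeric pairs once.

A square has two trans pairs of vertices; adjacent vertices are cis.
Only one geometric arrangement is possible.

1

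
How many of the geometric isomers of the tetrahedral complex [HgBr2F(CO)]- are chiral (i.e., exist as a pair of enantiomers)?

Only one geometric arrangement is possible.

0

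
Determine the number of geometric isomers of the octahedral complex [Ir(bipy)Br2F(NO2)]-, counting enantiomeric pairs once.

4

The six octahedral sites form three mutually perpendicular trans pairs.
Each bipy is bidentate and must span two cis positions.
Systematic placement gives 4 geometric isomers: Br trans; Br cis (3 arrangements, 2 chiral).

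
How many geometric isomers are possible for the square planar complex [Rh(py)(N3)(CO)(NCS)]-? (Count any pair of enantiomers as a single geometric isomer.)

Working through the distinct placements yields 3 geometric isomers: (CO/NCS trans, N3/py trans); (CO/py trans, N3/NCS trans); (CO/N3 trans, NCS/py trans).

3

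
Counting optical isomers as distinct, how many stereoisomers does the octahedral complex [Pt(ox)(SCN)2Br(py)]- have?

In an octahedral complex each vertex has one trans partner and four cis neighbours.
Each ox is bidentate and must span two cis positions.
The distinct arrangements are (4 in all): SCN cis (3 arrangements, 2 chiral); SCN trans.
Of these, 2 lack any improper symmetry element and so occur as enantiomeric pairs, giving 4 + 2 = 6 stereoisomers in total.

6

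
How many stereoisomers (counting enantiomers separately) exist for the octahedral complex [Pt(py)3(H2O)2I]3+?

There are 3 geometric isomers: py mer, H2O trans; py mer, H2O cis; py fac, H2O cis.
Each arrangement has an internal mirror plane or centre of symmetry, so none is chiral.

3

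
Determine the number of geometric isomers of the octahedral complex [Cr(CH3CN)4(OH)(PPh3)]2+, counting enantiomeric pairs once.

There are 2 geometric isomers: OH and PPh3 mutually trans; OH and PPh3 mutually cis.

2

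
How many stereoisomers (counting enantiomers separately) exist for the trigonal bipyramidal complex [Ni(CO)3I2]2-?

In a trigonal bipyramid the two axial positions differ from the three equatorial ones.
Systematic placement gives 3 geometric isomers: I both equatorial; I one axial, one equatorial; I both axial.
Each arrangement has an internal mirror plane or centre of symmetry, so none is chiral.

3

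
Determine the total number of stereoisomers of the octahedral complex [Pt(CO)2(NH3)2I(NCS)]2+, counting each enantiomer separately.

8

The six octahedral sites form three mutually perpendicular trans pairs.
The distinct arrangements are (6 in all): CO trans, NH3 trans; CO trans, NH3 cis; CO cis, NH3 trans; CO cis, NH3 cis (3 arrangements, 2 chiral).
Of these, 2 lack any improper symmetry element and so occur as enantiomeric pairs, giving 6 + 2 = 8 stereoisomers in total.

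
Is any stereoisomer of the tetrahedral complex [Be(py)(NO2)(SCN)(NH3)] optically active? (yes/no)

In a tetrahedral complex all four positions are equivalent and every pair of ligands is adjacent — there is no cis/trans distinction.
Only one geometric arrangement is possible; it has no improper symmetry element, so it exists as a pair of enantiomers (2 stereoisomers).

yes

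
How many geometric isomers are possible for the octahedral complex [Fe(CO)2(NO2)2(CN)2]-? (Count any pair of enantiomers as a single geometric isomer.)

In an octahedral complex each vertex has one trans partner and four cis neighbours.
Working through the distinct placements yields 5 geometric isomers: CO trans, NO2 trans, CN trans; CO cis, NO2 cis, CN trans; CO cis, NO2 trans, CN cis; CO cis, NO2 cis, CN cis (chiral); CO trans, NO2 cis, CN cis.

5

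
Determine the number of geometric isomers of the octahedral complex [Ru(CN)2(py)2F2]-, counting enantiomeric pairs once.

In an octahedral complex each vertex has one trans partner and four cis neighbours.
Systematic placement gives 5 geometric isomers: CN trans, py trans, F trans; CN trans, py cis, F cis; CN cis, py trans, F cis; CN cis, py cis, F cis (chiral); CN cis, py cis, F trans.

5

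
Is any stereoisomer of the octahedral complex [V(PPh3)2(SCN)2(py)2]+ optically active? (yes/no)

An octahedron has six vertices in three trans pairs; every non-trans pair is cis.
Systematic placement gives 5 geometric isomers: PPh3 trans, SCN trans, py trans; PPh3 trans, SCN cis, py cis; PPh3 cis, SCN cis, py trans; PPh3 cis, SCN cis, py cis (chiral); PPh3 cis, SCN trans, py cis.
One of these lacks any improper symmetry element and so occurs as an enantiomeric pair, giving 5 + 1 = 6 stereoisomers in total.

yes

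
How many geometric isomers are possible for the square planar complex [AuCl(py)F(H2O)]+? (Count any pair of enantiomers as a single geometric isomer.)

In a square planar complex each vertex has one trans partner and two cis neighbours.
The distinct arrangements are (3 in all): (Cl/H2O trans, F/py trans); (Cl/py trans, F/H2O trans); (Cl/F trans, H2O/py trans).

3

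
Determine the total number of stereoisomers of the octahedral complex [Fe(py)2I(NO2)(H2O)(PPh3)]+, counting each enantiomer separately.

Exhaustive case analysis gives 9 geometric isomers.
Of these, 6 lack any improper symmetry element and so occur as enantiomeric pairs, giving 9 + 6 = 15 stereoisomers in total.

15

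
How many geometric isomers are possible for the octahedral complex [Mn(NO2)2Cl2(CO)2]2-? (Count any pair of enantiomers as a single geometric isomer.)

5

There are 5 geometric isomers: NO2 trans, Cl trans, CO trans; NO2 cis, Cl cis, CO trans; NO2 trans, Cl cis, CO cis; NO2 cis, Cl cis, CO cis (chiral); NO2 cis, Cl trans, CO cis.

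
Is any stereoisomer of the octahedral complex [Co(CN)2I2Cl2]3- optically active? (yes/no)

The distinct arrangements are (5 in all): CN trans, I trans, Cl trans; CN trans, I cis, Cl cis; CN cis, I trans, Cl cis; CN cis, I cis, Cl cis (chiral); CN cis, I cis, Cl trans.
One of these lacks any improper symmetry element and so occurs as an enantiomeric pair, giving 5 + 1 = 6 stereoisomers in total.

yes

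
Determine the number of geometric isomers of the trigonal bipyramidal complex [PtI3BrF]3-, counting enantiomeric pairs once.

A trigonal bipyramid has two axial and three equatorial sites, which are chemically inequivalent.
Working through the distinct placements yields 4 geometric isomers: Br axial, F axial; Br axial, F equatorial; Br equatorial, F axial; Br equatorial, F equatorial.

4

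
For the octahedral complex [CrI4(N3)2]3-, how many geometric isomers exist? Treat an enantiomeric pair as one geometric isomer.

2

The six octahedral sites form three mutually perpendicular trans pairs.
Systematic placement gives 2 geometric isomers: N3 trans; N3 cis.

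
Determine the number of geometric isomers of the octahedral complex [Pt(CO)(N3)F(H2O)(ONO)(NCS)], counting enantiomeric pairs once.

15

The six octahedral sites form three mutually perpendicular trans pairs.
Exhaustive case analysis gives 15 geometric isomers.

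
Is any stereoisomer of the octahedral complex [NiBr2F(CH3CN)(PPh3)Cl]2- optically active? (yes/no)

yes

Exhaustive case analysis gives 9 geometric isomers.
Of these, 6 lack any improper symmetry element and so occur as enantiomeric pairs, giving 9 + 6 = 15 stereoisomers in total.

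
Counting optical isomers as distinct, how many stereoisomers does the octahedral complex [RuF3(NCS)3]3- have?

The six octahedral sites form three mutually perpendicular trans pairs.
Systematic placement gives 2 geometric isomers: F mer; F fac.
Each arrangement has an internal mirror plane or centre of symmetry, so none is chiral.

2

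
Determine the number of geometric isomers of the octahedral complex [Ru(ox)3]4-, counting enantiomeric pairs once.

1

The six octahedral sites form three mutually perpendicular trans pairs.
Each ox is bidentate and must span two cis positions.
Only one geometric arrangement is possible; it has no improper symmetry element, so it exists as a pair of enantiomers (2 stereoisomers).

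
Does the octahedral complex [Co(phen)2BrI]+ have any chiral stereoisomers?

yes

An octahedron has six vertices in three trans pairs; every non-trans pair is cis.
Each phen is bidentate and must span two cis positions.
There are 2 geometric isomers: Br and I mutually trans; Br and I mutually cis (chiral).
One of these lacks any improper symmetry element and so occurs as an enantiomeric pair, giving 2 + 1 = 3 stereoisomers in total.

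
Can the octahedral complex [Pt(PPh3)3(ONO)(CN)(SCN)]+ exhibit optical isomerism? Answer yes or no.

The distinct arrangements are (4 in all): PPh3 mer (3 arrangements); PPh3 fac (chiral).
One of these lacks any improper symmetry element and so occurs as an enantiomeric pair, giving 4 + 1 = 5 stereoisomers in total.

yes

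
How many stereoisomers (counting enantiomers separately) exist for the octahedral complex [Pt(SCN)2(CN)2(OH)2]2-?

6

In an octahedral complex each vertex has one trans partner and four cis neighbours.
Systematic placement gives 5 geometric isomers: SCN trans, CN trans, OH trans; SCN cis, CN trans, OH cis; SCN trans, CN cis, OH cis; SCN cis, CN cis, OH cis (chiral); SCN cis, CN cis, OH trans.
One of these lacks any improper symmetry element and so occurs as an enantiomeric pair, giving 5 + 1 = 6 stereoisomers in total.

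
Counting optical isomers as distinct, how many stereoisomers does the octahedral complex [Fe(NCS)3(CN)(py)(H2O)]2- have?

5

The six octahedral sites form three mutually perpendicular trans pairs.
There are 4 geometric isomers: NCS mer (3 arrangements); NCS fac (chiral).
One of these lacks any improper symmetry element and so occurs as an enantiomeric pair, giving 4 + 1 = 5 stereoisomers in total.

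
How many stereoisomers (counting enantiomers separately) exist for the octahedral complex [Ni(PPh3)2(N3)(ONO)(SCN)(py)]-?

Placing the ligands in turn and identifying arrangements related by rotation or reflection leaves 9 distinct geometric isomers.
Of these, 6 lack any improper symmetry element and so occur as enantiomeric pairs, giving 9 + 6 = 15 stereoisomers in total.

15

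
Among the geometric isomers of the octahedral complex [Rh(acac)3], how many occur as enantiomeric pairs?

An octahedron has six vertices in three trans pairs; every non-trans pair is cis.
Each acac is bidentate and must span two cis positions.
Only one geometric arrangement is possible; it has no improper symmetry element, so it exists as a pair of enantiomers (2 stereoisomers).

1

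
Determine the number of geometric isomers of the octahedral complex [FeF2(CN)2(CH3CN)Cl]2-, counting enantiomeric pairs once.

The six octahedral sites form three mutually perpendicular trans pairs.
Working through the distinct placements yields 6 geometric isomers: F trans, CN cis; F cis, CN cis (3 arrangements, 2 chiral); F trans, CN trans; F cis, CN trans.

6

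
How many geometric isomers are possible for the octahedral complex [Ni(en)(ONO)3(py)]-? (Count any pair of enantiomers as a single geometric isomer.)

2

The six octahedral sites form three mutually perpendicular trans pairs.
Each en is bidentate and must span two cis positions.
Working through the distinct placements yields 2 geometric isomers: ONO mer; ONO fac.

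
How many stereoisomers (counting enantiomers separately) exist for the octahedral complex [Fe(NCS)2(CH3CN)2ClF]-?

The six octahedral sites form three mutually perpendicular trans pairs.
The distinct arrangements are (6 in all): NCS trans, CH3CN trans; NCS cis, CH3CN trans; NCS trans, CH3CN cis; NCS cis, CH3CN cis (3 arrangements, 2 chiral).
Of these, 2 lack any improper symmetry element and so occur as enantiomeric pairs, giving 6 + 2 = 8 stereoisomers in total.

8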